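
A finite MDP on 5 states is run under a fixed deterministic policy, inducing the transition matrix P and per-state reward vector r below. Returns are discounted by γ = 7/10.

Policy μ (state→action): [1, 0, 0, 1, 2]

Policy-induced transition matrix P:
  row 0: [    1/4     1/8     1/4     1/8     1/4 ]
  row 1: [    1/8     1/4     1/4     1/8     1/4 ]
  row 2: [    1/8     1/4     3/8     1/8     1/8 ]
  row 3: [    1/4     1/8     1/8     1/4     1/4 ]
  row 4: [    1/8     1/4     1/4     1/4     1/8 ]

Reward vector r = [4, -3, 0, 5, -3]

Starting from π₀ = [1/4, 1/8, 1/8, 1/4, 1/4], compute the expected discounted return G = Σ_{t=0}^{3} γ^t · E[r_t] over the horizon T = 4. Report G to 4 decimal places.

G = 1.7753

t=0: π = [0.2500, 0.1250, 0.1250, 0.2500, 0.2500], E[r] = 1.1250, γ^t·E[r] = 1.125000, running G = 1.125000
t=1: π = [0.1875, 0.1875, 0.2344, 0.1875, 0.2031], E[r] = 0.5156, γ^t·E[r] = 0.360938, running G = 1.485938
t=2: π = [0.1719, 0.2031, 0.2559, 0.1738, 0.1953], E[r] = 0.3613, γ^t·E[r] = 0.177051, running G = 1.662988
t=3: π = [0.1682, 0.2068, 0.2603, 0.1711, 0.1936], E[r] = 0.3274, γ^t·E[r] = 0.112296, running G = 1.775284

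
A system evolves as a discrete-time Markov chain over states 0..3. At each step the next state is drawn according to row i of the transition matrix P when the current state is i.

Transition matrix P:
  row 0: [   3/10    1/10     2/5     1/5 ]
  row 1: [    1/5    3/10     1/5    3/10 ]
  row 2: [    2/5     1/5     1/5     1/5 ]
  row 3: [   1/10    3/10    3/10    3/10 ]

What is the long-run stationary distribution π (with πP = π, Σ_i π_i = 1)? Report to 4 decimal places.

Balance equations π_j = Σ_i π_i·P[i][j]:
  π_0 = 3/10·π_0 + 1/5·π_1 + 2/5·π_2 + 1/10·π_3
  π_1 = 1/10·π_0 + 3/10·π_1 + 1/5·π_2 + 3/10·π_3
  π_2 = 2/5·π_0 + 1/5·π_1 + 1/5·π_2 + 3/10·π_3
  normalize: π_0 + π_1 + π_2 + π_3 = 1
Solving the linear system gives exactly π = [220/859, 190/859, 237/859, 212/859].

π = [0.2561, 0.2212, 0.2759, 0.2468]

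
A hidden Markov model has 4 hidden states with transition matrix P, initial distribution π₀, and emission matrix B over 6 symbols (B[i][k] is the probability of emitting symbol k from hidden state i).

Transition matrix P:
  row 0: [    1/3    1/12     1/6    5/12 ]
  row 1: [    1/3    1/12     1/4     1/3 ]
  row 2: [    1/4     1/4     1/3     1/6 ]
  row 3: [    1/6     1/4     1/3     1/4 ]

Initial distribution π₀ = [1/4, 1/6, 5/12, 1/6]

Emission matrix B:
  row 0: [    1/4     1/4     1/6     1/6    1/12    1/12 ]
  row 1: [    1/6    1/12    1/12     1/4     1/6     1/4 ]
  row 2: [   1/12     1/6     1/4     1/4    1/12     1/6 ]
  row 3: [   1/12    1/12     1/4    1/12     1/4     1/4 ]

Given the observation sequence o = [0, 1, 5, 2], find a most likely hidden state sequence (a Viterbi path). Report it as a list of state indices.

path = [0, 0, 3, 2]

t=0: δ = [6.250e-02, 2.778e-02, 3.472e-02, 1.389e-02]  (obs o_0=0)
t=1: δ = [5.208e-03, 7.234e-04, 1.929e-03, 2.170e-03]  ψ = [0, 2, 2, 0]  (obs o_1=1)
t=2: δ = [1.447e-04, 1.356e-04, 1.447e-04, 5.425e-04]  ψ = [0, 3, 0, 0]  (obs o_2=5)
t=3: δ = [1.507e-05, 1.130e-05, 4.521e-05, 3.391e-05]  ψ = [3, 3, 3, 3]  (obs o_3=2)
backtrack: best end state = 2; path = [0, 0, 3, 2]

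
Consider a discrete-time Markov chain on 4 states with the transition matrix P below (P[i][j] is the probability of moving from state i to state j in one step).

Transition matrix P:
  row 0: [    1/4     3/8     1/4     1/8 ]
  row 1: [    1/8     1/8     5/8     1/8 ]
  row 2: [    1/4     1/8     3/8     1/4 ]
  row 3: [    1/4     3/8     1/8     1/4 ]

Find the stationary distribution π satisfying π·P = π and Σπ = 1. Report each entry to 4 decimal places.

π = [0.2214, 0.2288, 0.3561, 0.1937]

Balance equations π_j = Σ_i π_i·P[i][j]:
  π_0 = 1/4·π_0 + 1/8·π_1 + 1/4·π_2 + 1/4·π_3
  π_1 = 3/8·π_0 + 1/8·π_1 + 1/8·π_2 + 3/8·π_3
  π_2 = 1/4·π_0 + 5/8·π_1 + 3/8·π_2 + 1/8·π_3
  normalize: π_0 + π_1 + π_2 + π_3 = 1
Solving the linear system gives exactly π = [60/271, 62/271, 193/542, 105/542].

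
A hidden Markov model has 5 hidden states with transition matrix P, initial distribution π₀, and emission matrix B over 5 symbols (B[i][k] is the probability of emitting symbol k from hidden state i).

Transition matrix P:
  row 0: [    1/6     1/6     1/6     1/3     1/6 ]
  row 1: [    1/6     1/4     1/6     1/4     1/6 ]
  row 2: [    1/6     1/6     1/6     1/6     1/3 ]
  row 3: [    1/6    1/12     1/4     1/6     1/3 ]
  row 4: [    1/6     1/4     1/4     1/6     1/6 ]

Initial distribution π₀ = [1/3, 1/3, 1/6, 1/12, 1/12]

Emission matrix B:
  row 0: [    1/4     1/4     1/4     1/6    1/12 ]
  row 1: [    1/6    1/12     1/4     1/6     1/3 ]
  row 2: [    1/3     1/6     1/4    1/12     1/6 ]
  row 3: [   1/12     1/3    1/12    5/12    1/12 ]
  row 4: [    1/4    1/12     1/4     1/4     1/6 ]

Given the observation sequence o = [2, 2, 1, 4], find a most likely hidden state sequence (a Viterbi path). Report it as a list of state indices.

path = [1, 1, 3, 4]

t=0: δ = [8.333e-02, 8.333e-02, 4.167e-02, 6.944e-03, 2.083e-02]  (obs o_0=2)
t=1: δ = [3.472e-03, 5.208e-03, 3.472e-03, 2.315e-03, 3.472e-03]  ψ = [0, 1, 0, 0, 0]  (obs o_1=2)
t=2: δ = [2.170e-04, 1.085e-04, 1.447e-04, 4.340e-04, 9.645e-05]  ψ = [1, 1, 1, 1, 2]  (obs o_2=1)
t=3: δ = [6.028e-06, 1.206e-05, 1.808e-05, 6.028e-06, 2.411e-05]  ψ = [3, 0, 3, 0, 3]  (obs o_3=4)
backtrack: best end state = 4; path = [1, 1, 3, 4]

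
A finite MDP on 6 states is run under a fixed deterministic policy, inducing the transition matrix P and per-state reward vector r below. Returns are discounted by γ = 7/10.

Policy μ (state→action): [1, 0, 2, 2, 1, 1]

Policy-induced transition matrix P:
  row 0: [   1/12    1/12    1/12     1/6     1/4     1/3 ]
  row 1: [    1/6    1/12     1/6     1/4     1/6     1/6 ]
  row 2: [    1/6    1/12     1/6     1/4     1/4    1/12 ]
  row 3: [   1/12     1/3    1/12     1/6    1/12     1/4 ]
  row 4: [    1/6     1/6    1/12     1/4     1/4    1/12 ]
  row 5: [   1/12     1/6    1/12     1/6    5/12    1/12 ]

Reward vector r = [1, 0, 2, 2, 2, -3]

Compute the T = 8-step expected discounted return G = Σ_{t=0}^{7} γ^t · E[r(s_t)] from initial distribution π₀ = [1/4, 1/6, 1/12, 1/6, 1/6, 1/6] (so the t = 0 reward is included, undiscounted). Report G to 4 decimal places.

G = 2.0804

t=0: π = [0.2500, 0.1667, 0.0833, 0.1667, 0.1667, 0.1667], E[r] = 0.5833, γ^t·E[r] = 0.583333, running G = 0.583333
t=1: π = [0.1181, 0.1528, 0.1042, 0.2014, 0.2361, 0.1875], E[r] = 0.6389, γ^t·E[r] = 0.447222, running G = 1.030556
t=2: π = [0.1244, 0.1690, 0.1047, 0.2078, 0.2350, 0.1591], E[r] = 0.7419, γ^t·E[r] = 0.363530, running G = 1.394086
t=3: π = [0.1257, 0.1681, 0.1061, 0.2091, 0.2278, 0.1631], E[r] = 0.7223, γ^t·E[r] = 0.247755, running G = 1.641841
t=4: π = [0.1252, 0.1682, 0.1062, 0.2085, 0.2283, 0.1636], E[r] = 0.7204, γ^t·E[r] = 0.172966, running G = 1.814807
t=5: π = [0.1252, 0.1681, 0.1062, 0.2086, 0.2285, 0.1634], E[r] = 0.7216, γ^t·E[r] = 0.121274, running G = 1.936080
t=6: π = [0.1252, 0.1681, 0.1062, 0.2086, 0.2285, 0.1634], E[r] = 0.7215, γ^t·E[r] = 0.084878, running G = 2.020959
t=7: π = [0.1252, 0.1681, 0.1062, 0.2086, 0.2285, 0.1634], E[r] = 0.7214, γ^t·E[r] = 0.059413, running G = 2.080372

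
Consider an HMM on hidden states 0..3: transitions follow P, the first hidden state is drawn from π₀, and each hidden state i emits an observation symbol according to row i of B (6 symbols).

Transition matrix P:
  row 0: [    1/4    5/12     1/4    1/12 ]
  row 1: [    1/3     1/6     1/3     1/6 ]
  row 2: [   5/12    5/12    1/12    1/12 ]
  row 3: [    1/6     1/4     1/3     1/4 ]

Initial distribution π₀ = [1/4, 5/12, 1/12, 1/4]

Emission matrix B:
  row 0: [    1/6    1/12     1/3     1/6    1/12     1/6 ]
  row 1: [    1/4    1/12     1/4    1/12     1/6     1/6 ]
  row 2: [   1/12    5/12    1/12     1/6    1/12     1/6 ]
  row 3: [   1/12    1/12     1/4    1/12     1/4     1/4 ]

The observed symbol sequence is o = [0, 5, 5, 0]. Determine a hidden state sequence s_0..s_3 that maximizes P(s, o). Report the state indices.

path = [1, 2, 0, 1]

t=0: δ = [4.167e-02, 1.042e-01, 6.944e-03, 2.083e-02]  (obs o_0=0)
t=1: δ = [5.787e-03, 2.894e-03, 5.787e-03, 4.340e-03]  ψ = [1, 0, 1, 1]  (obs o_1=5)
t=2: δ = [4.019e-04, 4.019e-04, 2.411e-04, 2.713e-04]  ψ = [2, 0, 0, 3]  (obs o_2=5)
t=3: δ = [2.233e-05, 4.186e-05, 1.116e-05, 5.651e-06]  ψ = [1, 0, 1, 3]  (obs o_3=0)
backtrack: best end state = 1; path = [1, 2, 0, 1]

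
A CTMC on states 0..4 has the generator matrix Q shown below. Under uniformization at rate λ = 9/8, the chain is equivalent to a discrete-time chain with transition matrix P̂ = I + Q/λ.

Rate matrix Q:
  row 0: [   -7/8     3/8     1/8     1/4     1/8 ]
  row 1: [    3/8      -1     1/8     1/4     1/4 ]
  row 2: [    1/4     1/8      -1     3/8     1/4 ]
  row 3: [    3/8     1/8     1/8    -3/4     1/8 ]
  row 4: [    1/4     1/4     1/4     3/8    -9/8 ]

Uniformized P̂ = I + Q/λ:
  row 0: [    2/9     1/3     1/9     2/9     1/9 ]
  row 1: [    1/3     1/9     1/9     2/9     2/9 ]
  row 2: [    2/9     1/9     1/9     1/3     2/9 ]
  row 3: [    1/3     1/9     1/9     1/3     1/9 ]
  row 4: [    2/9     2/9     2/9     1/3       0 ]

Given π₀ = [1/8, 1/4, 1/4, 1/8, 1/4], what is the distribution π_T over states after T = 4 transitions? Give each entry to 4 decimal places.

t=0: π = [0.1250, 0.2500, 0.2500, 0.1250, 0.2500]
t=1: π = [0.2639, 0.1667, 0.1389, 0.2917, 0.1389]
t=2: π = [0.2731, 0.1852, 0.1265, 0.2855, 0.1296]
t=3: π = [0.2745, 0.1862, 0.1255, 0.2824, 0.1313]
t=4: π = [0.2743, 0.1867, 0.1257, 0.2821, 0.1312]

π = [0.2743, 0.1867, 0.1257, 0.2821, 0.1312]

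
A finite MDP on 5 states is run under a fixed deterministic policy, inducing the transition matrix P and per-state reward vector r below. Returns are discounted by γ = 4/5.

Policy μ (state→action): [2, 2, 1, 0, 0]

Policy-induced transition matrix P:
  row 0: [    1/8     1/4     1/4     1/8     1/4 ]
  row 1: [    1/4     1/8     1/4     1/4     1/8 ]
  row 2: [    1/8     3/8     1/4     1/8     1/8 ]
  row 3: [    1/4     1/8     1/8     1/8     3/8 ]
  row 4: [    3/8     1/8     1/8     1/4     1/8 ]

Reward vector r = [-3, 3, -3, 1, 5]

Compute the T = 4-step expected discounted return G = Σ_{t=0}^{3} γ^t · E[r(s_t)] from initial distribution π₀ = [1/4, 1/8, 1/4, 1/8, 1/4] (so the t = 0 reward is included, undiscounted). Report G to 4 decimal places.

G = 1.2133

t=0: π = [0.2500, 0.1250, 0.2500, 0.1250, 0.2500], E[r] = 0.2500, γ^t·E[r] = 0.250000, running G = 0.250000
t=1: π = [0.2188, 0.2188, 0.2031, 0.1719, 0.1875], E[r] = 0.5000, γ^t·E[r] = 0.400000, running G = 0.650000
t=2: π = [0.2207, 0.2031, 0.2051, 0.1758, 0.1953], E[r] = 0.4844, γ^t·E[r] = 0.310000, running G = 0.960000
t=3: π = [0.2212, 0.2039, 0.2036, 0.1748, 0.1965], E[r] = 0.4946, γ^t·E[r] = 0.253250, running G = 1.213250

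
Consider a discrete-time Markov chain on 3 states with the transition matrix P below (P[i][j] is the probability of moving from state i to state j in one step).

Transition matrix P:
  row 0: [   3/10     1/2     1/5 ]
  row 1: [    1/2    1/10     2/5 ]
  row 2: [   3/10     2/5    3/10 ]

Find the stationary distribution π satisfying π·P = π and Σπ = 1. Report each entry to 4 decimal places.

π = [0.3672, 0.3359, 0.2969]

Balance equations π_j = Σ_i π_i·P[i][j]:
  π_0 = 3/10·π_0 + 1/2·π_1 + 3/10·π_2
  π_1 = 1/2·π_0 + 1/10·π_1 + 2/5·π_2
  normalize: π_0 + π_1 + π_2 = 1
Solving the linear system gives exactly π = [47/128, 43/128, 19/64].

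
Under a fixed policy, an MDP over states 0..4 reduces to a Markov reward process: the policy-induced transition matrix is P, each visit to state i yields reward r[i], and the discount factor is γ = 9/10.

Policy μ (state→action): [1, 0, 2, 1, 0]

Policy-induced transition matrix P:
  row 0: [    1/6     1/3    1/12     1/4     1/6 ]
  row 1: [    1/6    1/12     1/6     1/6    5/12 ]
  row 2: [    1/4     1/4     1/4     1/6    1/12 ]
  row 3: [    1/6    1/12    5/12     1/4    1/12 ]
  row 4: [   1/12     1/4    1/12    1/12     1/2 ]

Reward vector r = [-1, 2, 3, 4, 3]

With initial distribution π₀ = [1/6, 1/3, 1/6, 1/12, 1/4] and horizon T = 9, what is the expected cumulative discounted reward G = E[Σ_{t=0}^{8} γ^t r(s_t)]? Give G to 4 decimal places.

G = 14.0596

t=0: π = [0.1667, 0.3333, 0.1667, 0.0833, 0.2500], E[r] = 2.0833, γ^t·E[r] = 2.083333, running G = 2.083333
t=1: π = [0.1597, 0.1944, 0.1667, 0.1667, 0.3125], E[r] = 2.3333, γ^t·E[r] = 2.100000, running G = 4.183333
t=2: π = [0.1545, 0.2031, 0.1829, 0.1678, 0.2917], E[r] = 2.3466, γ^t·E[r] = 1.900781, running G = 6.084115
t=3: π = [0.1576, 0.2011, 0.1867, 0.1692, 0.2854], E[r] = 2.3378, γ^t·E[r] = 1.704234, running G = 7.788349
t=4: π = [0.1584, 0.2014, 0.1876, 0.1701, 0.2824], E[r] = 2.3349, γ^t·E[r] = 1.531960, running G = 9.320309
t=5: π = [0.1588, 0.2013, 0.1881, 0.1705, 0.2814], E[r] = 2.3342, γ^t·E[r] = 1.378303, running G = 10.698612
t=6: π = [0.1589, 0.2013, 0.1883, 0.1707, 0.2809], E[r] = 2.3338, γ^t·E[r] = 1.240285, running G = 11.938897
t=7: π = [0.1590, 0.2013, 0.1884, 0.1707, 0.2807], E[r] = 2.3337, γ^t·E[r] = 1.116186, running G = 13.055082
t=8: π = [0.1590, 0.2012, 0.1884, 0.1707, 0.2806], E[r] = 2.3336, γ^t·E[r] = 1.004541, running G = 14.059623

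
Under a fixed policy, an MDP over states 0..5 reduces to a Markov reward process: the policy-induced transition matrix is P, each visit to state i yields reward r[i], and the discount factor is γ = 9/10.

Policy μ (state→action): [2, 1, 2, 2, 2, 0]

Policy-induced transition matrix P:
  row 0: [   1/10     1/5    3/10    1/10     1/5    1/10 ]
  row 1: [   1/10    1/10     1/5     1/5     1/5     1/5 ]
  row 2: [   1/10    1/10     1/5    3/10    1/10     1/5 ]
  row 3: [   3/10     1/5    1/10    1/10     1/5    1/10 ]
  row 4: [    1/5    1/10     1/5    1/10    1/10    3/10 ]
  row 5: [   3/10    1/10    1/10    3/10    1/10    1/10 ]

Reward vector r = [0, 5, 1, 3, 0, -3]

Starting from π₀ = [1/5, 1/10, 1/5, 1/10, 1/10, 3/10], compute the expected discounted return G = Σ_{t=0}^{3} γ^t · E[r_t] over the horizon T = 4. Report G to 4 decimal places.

G = 2.4477

t=0: π = [0.2000, 0.1000, 0.2000, 0.1000, 0.1000, 0.3000], E[r] = 0.1000, γ^t·E[r] = 0.100000, running G = 0.100000
t=1: π = [0.1900, 0.1300, 0.1800, 0.2100, 0.1400, 0.1500], E[r] = 1.0100, γ^t·E[r] = 0.909000, running G = 1.009000
t=2: π = [0.1860, 0.1400, 0.1830, 0.1790, 0.1530, 0.1590], E[r] = 0.9430, γ^t·E[r] = 0.763830, running G = 1.772830
t=3: π = [0.1829, 0.1365, 0.1848, 0.1824, 0.1505, 0.1629], E[r] = 0.9258, γ^t·E[r] = 0.674908, running G = 2.447738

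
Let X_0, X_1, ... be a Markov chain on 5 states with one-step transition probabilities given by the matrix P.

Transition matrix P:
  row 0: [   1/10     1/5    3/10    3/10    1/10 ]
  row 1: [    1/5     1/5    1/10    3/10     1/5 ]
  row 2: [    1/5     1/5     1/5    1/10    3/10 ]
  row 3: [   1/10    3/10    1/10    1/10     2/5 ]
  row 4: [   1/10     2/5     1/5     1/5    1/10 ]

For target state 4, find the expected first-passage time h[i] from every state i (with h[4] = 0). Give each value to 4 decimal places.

First-step conditioning: h[4] = 0; for i ≠ 4, h[i] = 1 + Σ_k P[i][k]·h[k].
  h[0] = 1 + 1/10·h[0] + 1/5·h[1] + 3/10·h[2] + 3/10·h[3]
  h[1] = 1 + 1/5·h[0] + 1/5·h[1] + 1/10·h[2] + 3/10·h[3]
  h[2] = 1 + 1/5·h[0] + 1/5·h[1] + 1/5·h[2] + 1/10·h[3]
  h[3] = 1 + 1/10·h[0] + 3/10·h[1] + 1/10·h[2] + 1/10·h[3]
Solving the 4×4 linear system over states ≠ 4 gives exactly h = [2552/577, 2368/577, 2196/577, 1958/577, 0] (h[4] = 0 is the target).

h = [4.4229, 4.1040, 3.8059, 3.3934, 0.0000]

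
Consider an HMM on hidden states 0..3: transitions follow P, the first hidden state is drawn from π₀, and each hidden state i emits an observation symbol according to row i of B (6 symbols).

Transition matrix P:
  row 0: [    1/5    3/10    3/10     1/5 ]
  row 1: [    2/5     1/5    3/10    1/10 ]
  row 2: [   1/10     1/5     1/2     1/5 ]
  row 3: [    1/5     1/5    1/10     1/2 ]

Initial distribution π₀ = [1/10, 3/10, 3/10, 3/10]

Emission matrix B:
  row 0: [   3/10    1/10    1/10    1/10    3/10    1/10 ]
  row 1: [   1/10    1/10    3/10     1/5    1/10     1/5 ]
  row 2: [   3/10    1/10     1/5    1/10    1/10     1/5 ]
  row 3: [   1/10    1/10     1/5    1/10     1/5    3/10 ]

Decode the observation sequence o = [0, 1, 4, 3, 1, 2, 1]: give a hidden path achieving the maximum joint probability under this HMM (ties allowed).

t=0: δ = [3.000e-02, 3.000e-02, 9.000e-02, 3.000e-02]  (obs o_0=0)
t=1: δ = [1.200e-03, 1.800e-03, 4.500e-03, 1.800e-03]  ψ = [1, 2, 2, 2]  (obs o_1=1)
t=2: δ = [2.160e-04, 9.000e-05, 2.250e-04, 1.800e-04]  ψ = [1, 2, 2, 2]  (obs o_2=4)
t=3: δ = [4.320e-06, 1.296e-05, 1.125e-05, 9.000e-06]  ψ = [0, 0, 2, 3]  (obs o_3=3)
t=4: δ = [5.184e-07, 2.592e-07, 5.625e-07, 4.500e-07]  ψ = [1, 1, 2, 3]  (obs o_4=1)
t=5: δ = [1.037e-08, 4.666e-08, 5.625e-08, 4.500e-08]  ψ = [0, 0, 2, 3]  (obs o_5=2)
t=6: δ = [1.866e-09, 1.125e-09, 2.812e-09, 2.250e-09]  ψ = [1, 2, 2, 3]  (obs o_6=1)
backtrack: best end state = 2; path = [2, 2, 2, 2, 2, 2, 2]

path = [2, 2, 2, 2, 2, 2, 2]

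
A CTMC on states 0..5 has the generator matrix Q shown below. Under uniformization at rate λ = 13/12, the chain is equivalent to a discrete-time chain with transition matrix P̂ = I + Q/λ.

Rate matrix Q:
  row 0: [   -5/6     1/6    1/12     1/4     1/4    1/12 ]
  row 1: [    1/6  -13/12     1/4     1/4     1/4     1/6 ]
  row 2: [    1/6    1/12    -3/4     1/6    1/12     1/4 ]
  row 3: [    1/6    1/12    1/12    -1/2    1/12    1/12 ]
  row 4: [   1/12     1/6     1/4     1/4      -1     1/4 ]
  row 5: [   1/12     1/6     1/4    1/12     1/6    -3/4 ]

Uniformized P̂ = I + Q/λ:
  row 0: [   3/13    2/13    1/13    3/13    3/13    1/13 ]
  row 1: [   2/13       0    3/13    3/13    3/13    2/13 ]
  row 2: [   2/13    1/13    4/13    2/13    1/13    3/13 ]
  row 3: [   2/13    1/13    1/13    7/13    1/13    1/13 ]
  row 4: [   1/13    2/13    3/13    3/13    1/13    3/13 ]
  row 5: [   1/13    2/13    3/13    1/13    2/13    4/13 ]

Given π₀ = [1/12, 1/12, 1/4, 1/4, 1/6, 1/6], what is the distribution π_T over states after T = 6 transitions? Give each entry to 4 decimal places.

π = [0.1417, 0.1030, 0.1807, 0.2748, 0.1278, 0.1721]

t=0: π = [0.0833, 0.0833, 0.2500, 0.2500, 0.1667, 0.1667]
t=1: π = [0.1346, 0.1026, 0.1987, 0.2628, 0.1154, 0.1859]
t=2: π = [0.1410, 0.1026, 0.1849, 0.2678, 0.1277, 0.1760]
t=3: π = [0.1413, 0.1032, 0.1821, 0.2718, 0.1279, 0.1735]
t=4: π = [0.1415, 0.1030, 0.1812, 0.2737, 0.1279, 0.1726]
t=5: π = [0.1416, 0.1030, 0.1808, 0.2745, 0.1278, 0.1722]
t=6: π = [0.1417, 0.1030, 0.1807, 0.2748, 0.1278, 0.1721]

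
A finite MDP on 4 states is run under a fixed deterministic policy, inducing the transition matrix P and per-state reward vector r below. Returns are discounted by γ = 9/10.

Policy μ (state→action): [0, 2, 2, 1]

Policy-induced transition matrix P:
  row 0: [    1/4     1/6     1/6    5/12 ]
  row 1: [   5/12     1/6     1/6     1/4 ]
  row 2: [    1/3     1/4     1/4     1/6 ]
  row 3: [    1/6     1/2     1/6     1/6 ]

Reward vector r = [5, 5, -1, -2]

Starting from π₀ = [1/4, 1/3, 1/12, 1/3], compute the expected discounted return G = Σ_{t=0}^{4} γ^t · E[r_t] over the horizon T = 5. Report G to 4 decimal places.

t=0: π = [0.2500, 0.3333, 0.0833, 0.3333], E[r] = 2.1667, γ^t·E[r] = 2.166667, running G = 2.166667
t=1: π = [0.2847, 0.2847, 0.1736, 0.2569], E[r] = 2.1597, γ^t·E[r] = 1.943750, running G = 4.110417
t=2: π = [0.2905, 0.2668, 0.1811, 0.2616], E[r] = 2.0822, γ^t·E[r] = 1.686563, running G = 5.796979
t=3: π = [0.2878, 0.2690, 0.1818, 0.2615], E[r] = 2.0788, γ^t·E[r] = 1.515410, running G = 7.312389
t=4: π = [0.2882, 0.2690, 0.1818, 0.2610], E[r] = 2.0820, γ^t·E[r] = 1.365989, running G = 8.678378

G = 8.6784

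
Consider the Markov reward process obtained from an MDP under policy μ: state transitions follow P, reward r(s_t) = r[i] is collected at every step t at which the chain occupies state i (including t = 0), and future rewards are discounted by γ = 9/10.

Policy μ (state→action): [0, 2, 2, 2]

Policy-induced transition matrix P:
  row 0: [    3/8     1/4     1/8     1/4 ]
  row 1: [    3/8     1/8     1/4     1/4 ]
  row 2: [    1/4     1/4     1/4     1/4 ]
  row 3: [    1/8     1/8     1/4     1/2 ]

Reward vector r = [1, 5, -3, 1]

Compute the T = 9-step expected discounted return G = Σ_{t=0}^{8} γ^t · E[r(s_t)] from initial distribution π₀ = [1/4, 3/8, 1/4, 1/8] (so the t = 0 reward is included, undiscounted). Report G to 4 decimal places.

G = 6.0261

t=0: π = [0.2500, 0.3750, 0.2500, 0.1250], E[r] = 1.5000, γ^t·E[r] = 1.500000, running G = 1.500000
t=1: π = [0.3125, 0.1875, 0.2188, 0.2813], E[r] = 0.8750, γ^t·E[r] = 0.787500, running G = 2.287500
t=2: π = [0.2773, 0.1914, 0.2109, 0.3203], E[r] = 0.9219, γ^t·E[r] = 0.746719, running G = 3.034219
t=3: π = [0.2686, 0.1860, 0.2153, 0.3301], E[r] = 0.8828, γ^t·E[r] = 0.643570, running G = 3.677789
t=4: π = [0.2656, 0.1855, 0.2164, 0.3325], E[r] = 0.8762, γ^t·E[r] = 0.574888, running G = 4.252677
t=5: π = [0.2648, 0.1852, 0.2168, 0.3331], E[r] = 0.8738, γ^t·E[r] = 0.515958, running G = 4.768635
t=6: π = [0.2646, 0.1852, 0.2169, 0.3333], E[r] = 0.8732, γ^t·E[r] = 0.464064, running G = 5.232700
t=7: π = [0.2646, 0.1852, 0.2169, 0.3333], E[r] = 0.8731, γ^t·E[r] = 0.417585, running G = 5.650284
t=8: π = [0.2646, 0.1852, 0.2169, 0.3333], E[r] = 0.8730, γ^t·E[r] = 0.375810, running G = 6.026094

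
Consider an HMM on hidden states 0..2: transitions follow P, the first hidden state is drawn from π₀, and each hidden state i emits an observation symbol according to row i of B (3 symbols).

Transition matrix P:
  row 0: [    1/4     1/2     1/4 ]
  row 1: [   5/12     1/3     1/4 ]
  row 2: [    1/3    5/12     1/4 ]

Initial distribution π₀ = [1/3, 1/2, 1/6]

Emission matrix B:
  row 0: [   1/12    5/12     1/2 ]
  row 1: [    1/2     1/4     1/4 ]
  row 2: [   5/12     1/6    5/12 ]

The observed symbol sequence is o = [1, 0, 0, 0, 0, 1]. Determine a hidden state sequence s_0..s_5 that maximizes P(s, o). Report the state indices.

path = [0, 1, 1, 1, 1, 0]

t=0: δ = [1.389e-01, 1.250e-01, 2.778e-02]  (obs o_0=1)
t=1: δ = [4.340e-03, 3.472e-02, 1.447e-02]  ψ = [1, 0, 0]  (obs o_1=0)
t=2: δ = [1.206e-03, 5.787e-03, 3.617e-03]  ψ = [1, 1, 1]  (obs o_2=0)
t=3: δ = [2.009e-04, 9.645e-04, 6.028e-04]  ψ = [1, 1, 1]  (obs o_3=0)
t=4: δ = [3.349e-05, 1.608e-04, 1.005e-04]  ψ = [1, 1, 1]  (obs o_4=0)
t=5: δ = [2.791e-05, 1.340e-05, 6.698e-06]  ψ = [1, 1, 1]  (obs o_5=1)
backtrack: best end state = 0; path = [0, 1, 1, 1, 1, 0]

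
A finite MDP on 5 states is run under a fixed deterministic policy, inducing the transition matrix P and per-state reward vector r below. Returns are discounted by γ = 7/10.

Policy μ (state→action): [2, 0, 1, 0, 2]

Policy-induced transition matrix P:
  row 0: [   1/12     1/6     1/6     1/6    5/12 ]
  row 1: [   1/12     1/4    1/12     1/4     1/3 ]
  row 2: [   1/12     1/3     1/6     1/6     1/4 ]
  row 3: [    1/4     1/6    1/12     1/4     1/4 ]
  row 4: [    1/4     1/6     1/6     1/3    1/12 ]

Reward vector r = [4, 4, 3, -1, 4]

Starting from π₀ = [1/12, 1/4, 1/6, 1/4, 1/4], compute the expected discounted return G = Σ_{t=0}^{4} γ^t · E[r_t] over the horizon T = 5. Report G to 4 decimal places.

t=0: π = [0.0833, 0.2500, 0.1667, 0.2500, 0.2500], E[r] = 2.5833, γ^t·E[r] = 2.583333, running G = 2.583333
t=1: π = [0.1667, 0.2153, 0.1250, 0.2500, 0.2431], E[r] = 2.6250, γ^t·E[r] = 1.837500, running G = 4.420833
t=2: π = [0.1655, 0.2054, 0.1279, 0.2459, 0.2552], E[r] = 2.6424, γ^t·E[r] = 1.294757, running G = 5.715590
t=3: π = [0.1669, 0.2051, 0.1291, 0.2468, 0.2522], E[r] = 2.6369, γ^t·E[r] = 0.904444, running G = 6.620034
t=4: π = [0.1665, 0.2053, 0.1290, 0.2464, 0.2529], E[r] = 2.6392, γ^t·E[r] = 0.633676, running G = 7.253711

G = 7.2537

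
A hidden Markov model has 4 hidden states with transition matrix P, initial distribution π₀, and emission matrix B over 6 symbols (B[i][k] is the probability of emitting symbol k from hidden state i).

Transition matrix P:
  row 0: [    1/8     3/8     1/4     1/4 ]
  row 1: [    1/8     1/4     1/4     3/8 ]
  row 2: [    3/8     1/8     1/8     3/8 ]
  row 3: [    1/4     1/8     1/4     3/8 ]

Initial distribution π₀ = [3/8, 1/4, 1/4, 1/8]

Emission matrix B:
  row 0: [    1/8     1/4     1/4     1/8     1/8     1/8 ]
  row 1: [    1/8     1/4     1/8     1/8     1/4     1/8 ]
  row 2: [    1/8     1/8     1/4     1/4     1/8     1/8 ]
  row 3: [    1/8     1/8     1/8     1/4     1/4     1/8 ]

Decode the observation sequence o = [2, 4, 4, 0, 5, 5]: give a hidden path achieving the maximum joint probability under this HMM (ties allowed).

path = [0, 1, 3, 3, 3, 3]

t=0: δ = [9.375e-02, 3.125e-02, 6.250e-02, 1.562e-02]  (obs o_0=2)
t=1: δ = [2.930e-03, 8.789e-03, 2.930e-03, 5.859e-03]  ψ = [2, 0, 0, 0]  (obs o_1=4)
t=2: δ = [1.831e-04, 5.493e-04, 2.747e-04, 8.240e-04]  ψ = [3, 1, 1, 1]  (obs o_2=4)
t=3: δ = [2.575e-05, 1.717e-05, 2.575e-05, 3.862e-05]  ψ = [3, 1, 3, 3]  (obs o_3=0)
t=4: δ = [1.207e-06, 1.207e-06, 1.207e-06, 1.810e-06]  ψ = [2, 0, 3, 3]  (obs o_4=5)
t=5: δ = [5.658e-08, 5.658e-08, 5.658e-08, 8.487e-08]  ψ = [2, 0, 3, 3]  (obs o_5=5)
backtrack: best end state = 3; path = [0, 1, 3, 3, 3, 3]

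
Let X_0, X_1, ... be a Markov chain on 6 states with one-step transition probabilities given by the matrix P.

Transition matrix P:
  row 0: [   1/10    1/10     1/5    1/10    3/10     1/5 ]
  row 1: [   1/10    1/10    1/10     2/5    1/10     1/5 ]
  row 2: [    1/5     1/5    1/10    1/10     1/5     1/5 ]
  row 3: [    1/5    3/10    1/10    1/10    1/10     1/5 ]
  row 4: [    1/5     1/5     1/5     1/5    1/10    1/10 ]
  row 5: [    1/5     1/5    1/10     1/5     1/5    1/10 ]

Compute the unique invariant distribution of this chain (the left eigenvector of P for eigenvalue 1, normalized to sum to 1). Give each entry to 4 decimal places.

π = [0.1651, 0.1839, 0.1328, 0.1882, 0.1630, 0.1670]

Balance equations π_j = Σ_i π_i·P[i][j]:
  π_0 = 1/10·π_0 + 1/10·π_1 + 1/5·π_2 + 1/5·π_3 + 1/5·π_4 + 1/5·π_5
  π_1 = 1/10·π_0 + 1/10·π_1 + 1/5·π_2 + 3/10·π_3 + 1/5·π_4 + 1/5·π_5
  π_2 = 1/5·π_0 + 1/10·π_1 + 1/10·π_2 + 1/10·π_3 + 1/5·π_4 + 1/10·π_5
  π_3 = 1/10·π_0 + 2/5·π_1 + 1/10·π_2 + 1/10·π_3 + 1/5·π_4 + 1/5·π_5
  π_4 = 3/10·π_0 + 1/10·π_1 + 1/5·π_2 + 1/10·π_3 + 1/10·π_4 + 1/5·π_5
  normalize: π_0 + π_1 + π_2 + π_3 + π_4 + π_5 = 1
Solving the linear system gives exactly π = [23531/142527, 2383/12957, 18929/142527, 8940/47509, 704/4319, 7934/47509].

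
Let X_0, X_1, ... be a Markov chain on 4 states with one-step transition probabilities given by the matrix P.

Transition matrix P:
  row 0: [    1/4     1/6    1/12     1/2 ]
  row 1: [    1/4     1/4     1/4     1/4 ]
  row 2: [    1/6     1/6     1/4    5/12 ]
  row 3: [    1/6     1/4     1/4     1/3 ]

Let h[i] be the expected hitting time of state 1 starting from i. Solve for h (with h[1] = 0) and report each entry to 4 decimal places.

First-step conditioning: h[1] = 0; for i ≠ 1, h[i] = 1 + Σ_k P[i][k]·h[k].
  h[0] = 1 + 1/4·h[0] + 1/12·h[2] + 1/2·h[3]
  h[2] = 1 + 1/6·h[0] + 1/4·h[2] + 5/12·h[3]
  h[3] = 1 + 1/6·h[0] + 1/4·h[2] + 1/3·h[3]
Solving the 3×3 linear system over states ≠ 1 gives exactly h = [1704/343, 0, 1716/343, 1584/343] (h[1] = 0 is the target).

h = [4.9679, 0.0000, 5.0029, 4.6181]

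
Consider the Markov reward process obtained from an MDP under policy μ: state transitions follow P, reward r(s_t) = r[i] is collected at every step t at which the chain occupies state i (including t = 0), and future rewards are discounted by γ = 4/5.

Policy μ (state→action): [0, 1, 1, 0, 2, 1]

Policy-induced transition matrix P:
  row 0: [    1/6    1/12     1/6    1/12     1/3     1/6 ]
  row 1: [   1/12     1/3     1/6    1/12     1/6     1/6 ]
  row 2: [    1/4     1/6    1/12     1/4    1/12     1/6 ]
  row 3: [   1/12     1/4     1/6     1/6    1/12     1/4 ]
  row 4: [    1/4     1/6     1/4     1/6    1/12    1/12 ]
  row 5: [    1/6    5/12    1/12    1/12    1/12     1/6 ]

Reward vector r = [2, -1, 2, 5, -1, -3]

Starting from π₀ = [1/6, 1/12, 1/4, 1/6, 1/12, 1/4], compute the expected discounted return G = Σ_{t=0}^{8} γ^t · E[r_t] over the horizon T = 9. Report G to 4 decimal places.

t=0: π = [0.1667, 0.0833, 0.2500, 0.1667, 0.0833, 0.2500], E[r] = 0.7500, γ^t·E[r] = 0.750000, running G = 0.750000
t=1: π = [0.1736, 0.2431, 0.1319, 0.1458, 0.1319, 0.1736], E[r] = 0.4444, γ^t·E[r] = 0.355556, running G = 1.105556
t=2: π = [0.1563, 0.2483, 0.1522, 0.1285, 0.1470, 0.1678], E[r] = 0.3605, γ^t·E[r] = 0.230741, running G = 1.336296
t=3: π = [0.1602, 0.2477, 0.1522, 0.1317, 0.1431, 0.1651], E[r] = 0.3970, γ^t·E[r] = 0.203284, running G = 1.539580
t=4: π = [0.1597, 0.2468, 0.1521, 0.1316, 0.1440, 0.1657], E[r] = 0.3936, γ^t·E[r] = 0.161225, running G = 1.700805
t=5: π = [0.1598, 0.2469, 0.1522, 0.1317, 0.1438, 0.1656], E[r] = 0.3947, γ^t·E[r] = 0.129324, running G = 1.830129
t=6: π = [0.1598, 0.2469, 0.1522, 0.1317, 0.1439, 0.1657], E[r] = 0.3945, γ^t·E[r] = 0.103410, running G = 1.933538
t=7: π = [0.1598, 0.2469, 0.1522, 0.1317, 0.1439, 0.1656], E[r] = 0.3945, γ^t·E[r] = 0.082735, running G = 2.016273
t=8: π = [0.1598, 0.2469, 0.1522, 0.1317, 0.1439, 0.1657], E[r] = 0.3945, γ^t·E[r] = 0.066187, running G = 2.082460

G = 2.0825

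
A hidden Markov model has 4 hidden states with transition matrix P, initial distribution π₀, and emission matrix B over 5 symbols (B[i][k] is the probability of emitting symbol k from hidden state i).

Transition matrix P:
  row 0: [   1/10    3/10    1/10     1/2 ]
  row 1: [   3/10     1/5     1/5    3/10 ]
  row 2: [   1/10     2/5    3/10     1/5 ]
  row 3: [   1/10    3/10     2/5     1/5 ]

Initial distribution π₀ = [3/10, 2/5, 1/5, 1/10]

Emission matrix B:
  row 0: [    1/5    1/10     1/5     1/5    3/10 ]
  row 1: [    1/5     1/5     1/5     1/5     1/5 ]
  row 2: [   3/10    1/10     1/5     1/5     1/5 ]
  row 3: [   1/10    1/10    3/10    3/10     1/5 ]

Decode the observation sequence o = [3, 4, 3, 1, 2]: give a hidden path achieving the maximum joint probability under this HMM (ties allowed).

path = [1, 0, 3, 1, 3]

t=0: δ = [6.000e-02, 8.000e-02, 4.000e-02, 3.000e-02]  (obs o_0=3)
t=1: δ = [7.200e-03, 3.600e-03, 3.200e-03, 6.000e-03]  ψ = [1, 0, 1, 0]  (obs o_1=4)
t=2: δ = [2.160e-04, 4.320e-04, 4.800e-04, 1.080e-03]  ψ = [1, 0, 3, 0]  (obs o_2=3)
t=3: δ = [1.296e-05, 6.480e-05, 4.320e-05, 2.160e-05]  ψ = [1, 3, 3, 3]  (obs o_3=1)
t=4: δ = [3.888e-06, 3.456e-06, 2.592e-06, 5.832e-06]  ψ = [1, 2, 1, 1]  (obs o_4=2)
backtrack: best end state = 3; path = [1, 0, 3, 1, 3]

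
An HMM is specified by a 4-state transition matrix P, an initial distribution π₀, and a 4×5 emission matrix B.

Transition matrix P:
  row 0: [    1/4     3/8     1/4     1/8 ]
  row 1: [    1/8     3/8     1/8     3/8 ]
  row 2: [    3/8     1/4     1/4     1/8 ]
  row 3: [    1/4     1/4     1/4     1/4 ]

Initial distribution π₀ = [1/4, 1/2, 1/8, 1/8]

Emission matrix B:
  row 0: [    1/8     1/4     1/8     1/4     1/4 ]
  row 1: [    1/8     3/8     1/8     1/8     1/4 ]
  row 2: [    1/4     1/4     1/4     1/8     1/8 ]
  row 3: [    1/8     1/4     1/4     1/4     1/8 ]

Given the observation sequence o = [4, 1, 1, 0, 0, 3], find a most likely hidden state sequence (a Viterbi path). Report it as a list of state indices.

path = [1, 1, 1, 3, 2, 0]

t=0: δ = [6.250e-02, 1.250e-01, 1.562e-02, 1.562e-02]  (obs o_0=4)
t=1: δ = [3.906e-03, 1.758e-02, 3.906e-03, 1.172e-02]  ψ = [0, 1, 0, 1]  (obs o_1=1)
t=2: δ = [7.324e-04, 2.472e-03, 7.324e-04, 1.648e-03]  ψ = [3, 1, 3, 1]  (obs o_2=1)
t=3: δ = [5.150e-05, 1.159e-04, 1.030e-04, 1.159e-04]  ψ = [3, 1, 3, 1]  (obs o_3=0)
t=4: δ = [4.828e-06, 5.431e-06, 7.242e-06, 5.431e-06]  ψ = [2, 1, 3, 1]  (obs o_4=0)
t=5: δ = [6.789e-07, 2.546e-07, 2.263e-07, 5.092e-07]  ψ = [2, 1, 2, 1]  (obs o_5=3)
backtrack: best end state = 0; path = [1, 1, 1, 3, 2, 0]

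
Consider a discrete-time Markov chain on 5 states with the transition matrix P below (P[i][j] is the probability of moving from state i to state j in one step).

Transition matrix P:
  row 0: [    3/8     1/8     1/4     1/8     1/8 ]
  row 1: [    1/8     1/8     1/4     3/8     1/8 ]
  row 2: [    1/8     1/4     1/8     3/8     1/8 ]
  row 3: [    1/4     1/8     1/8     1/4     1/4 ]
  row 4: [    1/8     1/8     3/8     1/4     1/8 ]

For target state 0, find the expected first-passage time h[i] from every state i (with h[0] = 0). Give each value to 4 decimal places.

First-step conditioning: h[0] = 0; for i ≠ 0, h[i] = 1 + Σ_k P[i][k]·h[k].
  h[1] = 1 + 1/8·h[1] + 1/4·h[2] + 3/8·h[3] + 1/8·h[4]
  h[2] = 1 + 1/4·h[1] + 1/8·h[2] + 3/8·h[3] + 1/8·h[4]
  h[3] = 1 + 1/8·h[1] + 1/8·h[2] + 1/4·h[3] + 1/4·h[4]
  h[4] = 1 + 1/8·h[1] + 3/8·h[2] + 1/4·h[3] + 1/8·h[4]
Solving the 4×4 linear system over states ≠ 0 gives exactly h = [0, 73/12, 73/12, 65/12, 37/6] (h[0] = 0 is the target).

h = [0.0000, 6.0833, 6.0833, 5.4167, 6.1667]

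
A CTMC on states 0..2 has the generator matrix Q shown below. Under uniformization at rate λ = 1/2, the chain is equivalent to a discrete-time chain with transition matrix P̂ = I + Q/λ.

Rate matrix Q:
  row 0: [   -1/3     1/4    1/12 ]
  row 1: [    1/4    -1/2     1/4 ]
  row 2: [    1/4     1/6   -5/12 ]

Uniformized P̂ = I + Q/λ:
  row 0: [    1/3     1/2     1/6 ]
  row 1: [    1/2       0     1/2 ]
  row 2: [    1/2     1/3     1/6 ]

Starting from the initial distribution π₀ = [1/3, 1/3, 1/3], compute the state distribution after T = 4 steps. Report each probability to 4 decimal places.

t=0: π = [0.3333, 0.3333, 0.3333]
t=1: π = [0.4444, 0.2778, 0.2778]
t=2: π = [0.4259, 0.3148, 0.2593]
t=3: π = [0.4290, 0.2994, 0.2716]
t=4: π = [0.4285, 0.3050, 0.2665]

π = [0.4285, 0.3050, 0.2665]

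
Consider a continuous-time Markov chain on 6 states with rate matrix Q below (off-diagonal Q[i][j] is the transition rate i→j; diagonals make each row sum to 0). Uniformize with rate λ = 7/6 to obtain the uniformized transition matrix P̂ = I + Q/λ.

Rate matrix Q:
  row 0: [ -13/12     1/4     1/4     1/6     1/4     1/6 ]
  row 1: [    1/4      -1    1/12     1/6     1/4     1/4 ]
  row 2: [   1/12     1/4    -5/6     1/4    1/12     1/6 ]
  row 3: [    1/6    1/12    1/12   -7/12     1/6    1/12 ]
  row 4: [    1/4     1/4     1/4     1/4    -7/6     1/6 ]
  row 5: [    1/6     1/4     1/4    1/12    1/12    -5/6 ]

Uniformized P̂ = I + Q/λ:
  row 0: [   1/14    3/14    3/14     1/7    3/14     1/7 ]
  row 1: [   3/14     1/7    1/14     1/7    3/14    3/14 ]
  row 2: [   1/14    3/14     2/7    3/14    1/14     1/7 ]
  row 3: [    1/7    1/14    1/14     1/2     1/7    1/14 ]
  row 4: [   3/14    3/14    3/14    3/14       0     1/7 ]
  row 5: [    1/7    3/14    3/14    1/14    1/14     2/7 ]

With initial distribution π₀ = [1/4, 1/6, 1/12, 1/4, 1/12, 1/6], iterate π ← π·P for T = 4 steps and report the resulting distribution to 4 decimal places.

π = [0.1416, 0.1685, 0.1685, 0.2367, 0.1237, 0.1610]

t=0: π = [0.2500, 0.1667, 0.0833, 0.2500, 0.0833, 0.1667]
t=1: π = [0.1369, 0.1667, 0.1607, 0.2321, 0.1429, 0.1607]
t=2: π = [0.1437, 0.1692, 0.1688, 0.2360, 0.1212, 0.1611]
t=3: π = [0.1413, 0.1685, 0.1685, 0.2363, 0.1243, 0.1611]
t=4: π = [0.1416, 0.1685, 0.1685, 0.2367, 0.1237, 0.1610]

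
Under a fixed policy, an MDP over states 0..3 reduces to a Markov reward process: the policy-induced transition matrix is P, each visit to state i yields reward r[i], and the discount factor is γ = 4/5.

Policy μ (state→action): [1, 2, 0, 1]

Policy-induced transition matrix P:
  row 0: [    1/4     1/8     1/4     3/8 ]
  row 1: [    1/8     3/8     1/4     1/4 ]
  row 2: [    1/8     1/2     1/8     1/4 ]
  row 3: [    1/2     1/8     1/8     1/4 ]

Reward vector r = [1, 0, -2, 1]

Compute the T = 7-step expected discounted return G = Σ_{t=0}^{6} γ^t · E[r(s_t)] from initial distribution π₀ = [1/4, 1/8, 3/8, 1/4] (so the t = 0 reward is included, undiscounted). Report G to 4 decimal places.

t=0: π = [0.2500, 0.1250, 0.3750, 0.2500], E[r] = -0.2500, γ^t·E[r] = -0.250000, running G = -0.250000
t=1: π = [0.2500, 0.2969, 0.1719, 0.2813], E[r] = 0.1875, γ^t·E[r] = 0.150000, running G = -0.100000
t=2: π = [0.2617, 0.2637, 0.1934, 0.2813], E[r] = 0.1563, γ^t·E[r] = 0.100000, running G = 0.000000
t=3: π = [0.2632, 0.2634, 0.1907, 0.2827], E[r] = 0.1646, γ^t·E[r] = 0.084250, running G = 0.084250
t=4: π = [0.2639, 0.2624, 0.1908, 0.2829], E[r] = 0.1652, γ^t·E[r] = 0.067650, running G = 0.151900
t=5: π = [0.2641, 0.2621, 0.1908, 0.2830], E[r] = 0.1655, γ^t·E[r] = 0.054230, running G = 0.206130
t=6: π = [0.2641, 0.2621, 0.1908, 0.2830], E[r] = 0.1656, γ^t·E[r] = 0.043407, running G = 0.249537

G = 0.2495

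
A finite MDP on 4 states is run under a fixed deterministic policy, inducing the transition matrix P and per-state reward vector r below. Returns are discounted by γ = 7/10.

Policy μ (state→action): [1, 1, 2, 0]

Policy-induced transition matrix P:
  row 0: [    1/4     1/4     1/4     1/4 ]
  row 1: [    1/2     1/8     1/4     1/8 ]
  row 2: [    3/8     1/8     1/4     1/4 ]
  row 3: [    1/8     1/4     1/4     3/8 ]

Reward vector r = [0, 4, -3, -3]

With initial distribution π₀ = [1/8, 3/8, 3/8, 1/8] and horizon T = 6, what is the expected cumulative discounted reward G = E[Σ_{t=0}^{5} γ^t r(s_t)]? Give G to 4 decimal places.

G = -1.4634

t=0: π = [0.1250, 0.3750, 0.3750, 0.1250], E[r] = 0.0000, γ^t·E[r] = 0.000000, running G = 0.000000
t=1: π = [0.3750, 0.1563, 0.2500, 0.2188], E[r] = -0.7813, γ^t·E[r] = -0.546875, running G = -0.546875
t=2: π = [0.2930, 0.1992, 0.2500, 0.2578], E[r] = -0.7266, γ^t·E[r] = -0.356016, running G = -0.902891
t=3: π = [0.2988, 0.1938, 0.2500, 0.2573], E[r] = -0.7466, γ^t·E[r] = -0.256078, running G = -1.158968
t=4: π = [0.2975, 0.1945, 0.2500, 0.2579], E[r] = -0.7457, γ^t·E[r] = -0.179049, running G = -1.338017
t=5: π = [0.2976, 0.1944, 0.2500, 0.2579], E[r] = -0.7460, γ^t·E[r] = -0.125387, running G = -1.463404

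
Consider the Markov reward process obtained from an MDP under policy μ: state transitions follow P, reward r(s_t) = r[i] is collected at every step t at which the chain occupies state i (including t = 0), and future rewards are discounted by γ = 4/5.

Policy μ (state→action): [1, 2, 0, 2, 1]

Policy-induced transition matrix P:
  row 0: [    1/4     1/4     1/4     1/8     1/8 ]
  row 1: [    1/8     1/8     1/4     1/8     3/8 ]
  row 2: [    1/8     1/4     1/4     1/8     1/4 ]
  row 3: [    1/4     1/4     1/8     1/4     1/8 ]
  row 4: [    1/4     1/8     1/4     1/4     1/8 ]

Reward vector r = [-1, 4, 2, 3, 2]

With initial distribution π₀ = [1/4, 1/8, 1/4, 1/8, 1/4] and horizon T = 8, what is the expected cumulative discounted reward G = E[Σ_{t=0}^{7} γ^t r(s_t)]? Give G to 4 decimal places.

t=0: π = [0.2500, 0.1250, 0.2500, 0.1250, 0.2500], E[r] = 1.6250, γ^t·E[r] = 1.625000, running G = 1.625000
t=1: π = [0.2031, 0.2031, 0.2344, 0.1719, 0.1875], E[r] = 1.9688, γ^t·E[r] = 1.575000, running G = 3.200000
t=2: π = [0.1953, 0.2012, 0.2285, 0.1699, 0.2051], E[r] = 1.9863, γ^t·E[r] = 1.271250, running G = 4.471250
t=3: π = [0.1963, 0.1992, 0.2288, 0.1719, 0.2039], E[r] = 1.9814, γ^t·E[r] = 1.014500, running G = 5.485750
t=4: π = [0.1965, 0.1996, 0.2285, 0.1720, 0.2034], E[r] = 1.9817, γ^t·E[r] = 0.811700, running G = 6.297450
t=5: π = [0.1965, 0.1996, 0.2285, 0.1719, 0.2035], E[r] = 1.9817, γ^t·E[r] = 0.649369, running G = 6.946819
t=6: π = [0.1965, 0.1996, 0.2285, 0.1719, 0.2035], E[r] = 1.9817, γ^t·E[r] = 0.519490, running G = 7.466309
t=7: π = [0.1965, 0.1996, 0.2285, 0.1719, 0.2035], E[r] = 1.9817, γ^t·E[r] = 0.415593, running G = 7.881902

G = 7.8819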